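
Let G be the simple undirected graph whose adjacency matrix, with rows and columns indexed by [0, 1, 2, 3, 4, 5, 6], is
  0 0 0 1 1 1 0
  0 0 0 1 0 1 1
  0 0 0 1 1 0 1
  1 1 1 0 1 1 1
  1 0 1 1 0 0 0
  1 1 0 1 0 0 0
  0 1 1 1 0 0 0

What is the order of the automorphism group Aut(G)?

Vertex 3 is the unique vertex of degree 6; the remaining 6 vertices each have degree 3 and induce a cycle, so G is the wheel on 7 vertices with hub 3. With the hub fixed, the remaining symmetry is that of the rim cycle C_6, giving the dihedral group D_6.

12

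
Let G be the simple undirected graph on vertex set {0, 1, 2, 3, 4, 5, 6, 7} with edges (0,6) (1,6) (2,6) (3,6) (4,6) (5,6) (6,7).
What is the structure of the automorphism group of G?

Vertex 6 has degree 7 and every other vertex has degree 1, so G is the star K_{1,7} with centre 6. Any automorphism fixes the centre and permutes the 7 leaves freely, so Aut(G) ≅ S_7 of order 7! = 5040.

the symmetric group on 7 letters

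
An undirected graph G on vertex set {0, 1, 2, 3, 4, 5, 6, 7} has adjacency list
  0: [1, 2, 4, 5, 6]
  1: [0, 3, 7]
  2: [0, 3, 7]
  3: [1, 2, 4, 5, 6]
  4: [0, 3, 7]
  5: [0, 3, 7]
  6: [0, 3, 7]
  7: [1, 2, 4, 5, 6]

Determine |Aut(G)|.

720

The vertices split by degree into {0, 3, 7} (degree 5) and {1, 2, 4, 5, 6} (degree 3); every edge runs between the two parts, so G is the complete bipartite graph K_{3,5}. Automorphisms preserve the bipartition setwise (since the parts differ in size) and act as S_3 × S_5 within it; |Aut| = 720.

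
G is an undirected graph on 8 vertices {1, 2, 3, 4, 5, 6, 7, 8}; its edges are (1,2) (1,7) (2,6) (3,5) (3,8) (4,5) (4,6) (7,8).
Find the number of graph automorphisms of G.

G is 2-regular and connected on 8 vertices, i.e. the cycle C_8. C_8 has 8 rotations and 8 reflections, so Aut(C_8) ≅ D_8 of order 16.

16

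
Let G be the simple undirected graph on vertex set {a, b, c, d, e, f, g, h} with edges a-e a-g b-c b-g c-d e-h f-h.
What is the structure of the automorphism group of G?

the cyclic group of order 2

The degree sequence is [2, 2, 2, 1, 2, 1, 2, 2]; the two degree-1 vertices d and f are the ends of a path, so G = P_8. A path has exactly one nontrivial symmetry — reversal — giving Aut(G) of order 2.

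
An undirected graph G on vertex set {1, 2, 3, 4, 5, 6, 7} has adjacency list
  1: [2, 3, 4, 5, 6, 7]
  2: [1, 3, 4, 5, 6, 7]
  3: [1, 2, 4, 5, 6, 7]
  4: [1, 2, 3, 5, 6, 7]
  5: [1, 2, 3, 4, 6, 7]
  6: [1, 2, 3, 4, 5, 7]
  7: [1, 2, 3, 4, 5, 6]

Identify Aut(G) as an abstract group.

Every vertex has degree 6, so G is the complete graph K_7. Every bijection on the vertex set is an automorphism of K_7; hence Aut(K_7) ≅ S_7, order 5040.

the symmetric group on 7 letters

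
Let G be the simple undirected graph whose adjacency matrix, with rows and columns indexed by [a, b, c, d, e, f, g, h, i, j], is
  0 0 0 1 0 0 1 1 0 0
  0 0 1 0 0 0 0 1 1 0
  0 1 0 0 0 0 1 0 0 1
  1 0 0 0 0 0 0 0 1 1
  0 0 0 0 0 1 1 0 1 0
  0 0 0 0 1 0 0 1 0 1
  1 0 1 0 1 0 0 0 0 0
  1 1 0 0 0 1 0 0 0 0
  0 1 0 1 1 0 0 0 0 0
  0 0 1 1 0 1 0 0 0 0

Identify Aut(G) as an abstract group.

G is 3-regular on 10 vertices with no triangles and no 4-cycles (girth 5): this is the Petersen graph. Viewing the Petersen graph as the Kneser graph K(5,2) — vertices are 2-subsets of {1,…,5}, edges join disjoint pairs — its automorphisms are exactly the permutations of the 5-element set, so Aut ≅ S_5 of order 120.

the symmetric group S_5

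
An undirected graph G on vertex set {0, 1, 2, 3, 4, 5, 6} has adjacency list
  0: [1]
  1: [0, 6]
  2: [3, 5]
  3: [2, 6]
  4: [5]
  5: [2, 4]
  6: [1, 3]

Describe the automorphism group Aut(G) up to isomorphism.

The degree sequence is [1, 2, 2, 2, 1, 2, 2]; the two degree-1 vertices 0 and 4 are the ends of a path, so G = P_7. A path has exactly one nontrivial symmetry — reversal — giving Aut(G) of order 2.

the cyclic group of order 2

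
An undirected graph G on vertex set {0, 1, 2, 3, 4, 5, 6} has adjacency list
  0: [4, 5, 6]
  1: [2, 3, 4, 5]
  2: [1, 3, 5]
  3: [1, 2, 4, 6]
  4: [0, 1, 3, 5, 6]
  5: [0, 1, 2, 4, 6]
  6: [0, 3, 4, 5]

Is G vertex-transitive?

No

Automorphisms preserve degree, but G has vertices of degree 3 and vertices of degree 5; no automorphism maps one to the other, so G is not vertex-transitive.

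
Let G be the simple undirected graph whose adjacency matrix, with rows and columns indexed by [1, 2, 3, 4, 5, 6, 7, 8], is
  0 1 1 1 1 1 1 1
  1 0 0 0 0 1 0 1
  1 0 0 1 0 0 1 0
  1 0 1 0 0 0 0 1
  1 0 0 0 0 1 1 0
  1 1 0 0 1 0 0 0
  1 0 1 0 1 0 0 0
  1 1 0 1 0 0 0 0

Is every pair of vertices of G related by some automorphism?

No

Vertex 1 is the only vertex of degree 7, so every automorphism fixes it; G is not vertex-transitive.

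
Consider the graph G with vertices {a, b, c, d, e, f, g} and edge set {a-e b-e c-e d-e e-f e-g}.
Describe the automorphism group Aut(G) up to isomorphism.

Vertex e has degree 6 and every other vertex has degree 1, so G is the star K_{1,6} with centre e. Any automorphism fixes the centre and permutes the 6 leaves freely, so Aut(G) ≅ S_6 of order 6! = 720.

the symmetric group on 6 letters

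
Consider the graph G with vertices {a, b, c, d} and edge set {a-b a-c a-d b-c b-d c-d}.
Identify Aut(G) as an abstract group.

S_4

Every vertex has degree 3, so G is the complete graph K_4. Every bijection on the vertex set is an automorphism of K_4; hence Aut(K_4) ≅ S_4, order 24.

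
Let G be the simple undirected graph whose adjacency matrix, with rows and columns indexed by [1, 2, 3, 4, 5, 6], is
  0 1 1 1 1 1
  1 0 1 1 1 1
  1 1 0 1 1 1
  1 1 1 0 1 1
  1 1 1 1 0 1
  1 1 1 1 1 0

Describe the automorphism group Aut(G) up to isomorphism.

S_6

Every vertex has degree 5, so G is the complete graph K_6. Any permutation of the 6 vertices preserves K_6, so Aut(K_6) = S_6 of order 6! = 720.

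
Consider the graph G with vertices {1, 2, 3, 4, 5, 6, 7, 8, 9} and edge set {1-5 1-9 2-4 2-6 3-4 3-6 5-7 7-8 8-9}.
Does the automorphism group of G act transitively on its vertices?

No

G has two connected components, {1, 5, 7, 8, 9} and {2, 3, 4, 6}; each is 2-regular, so G = C_5 ⊔ C_4. The orbit of 1 under Aut(G) is {1, 5, 7, 8, 9}, which does not contain 2, so G is not vertex-transitive.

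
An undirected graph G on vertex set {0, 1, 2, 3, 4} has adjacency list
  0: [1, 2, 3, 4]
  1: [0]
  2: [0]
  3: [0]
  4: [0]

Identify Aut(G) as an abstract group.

S_4

Vertex 0 has degree 4 and every other vertex has degree 1, so G is the star K_{1,4} with centre 0. The 4 leaves are pairwise interchangeable while the centre is fixed, giving Aut(G) = S_4.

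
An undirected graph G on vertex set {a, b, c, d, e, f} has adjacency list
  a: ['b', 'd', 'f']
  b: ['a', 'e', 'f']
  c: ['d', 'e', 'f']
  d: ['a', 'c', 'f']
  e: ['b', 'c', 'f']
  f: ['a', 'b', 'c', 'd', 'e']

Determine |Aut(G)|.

10

Vertex f is the unique vertex of degree 5; the remaining 5 vertices each have degree 3 and induce a cycle, so G is the wheel on 6 vertices with hub f. Every automorphism fixes the hub and acts on the rim 5-cycle, so Aut(G) ≅ Aut(C_5) = D_5 of order 10.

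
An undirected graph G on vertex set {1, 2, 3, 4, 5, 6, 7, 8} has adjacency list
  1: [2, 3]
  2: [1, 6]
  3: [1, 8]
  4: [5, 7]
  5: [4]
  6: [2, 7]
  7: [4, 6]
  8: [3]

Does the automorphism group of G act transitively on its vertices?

No

Automorphisms preserve degree, but G has vertices of degree 1 and vertices of degree 2; no automorphism maps one to the other, so G is not vertex-transitive.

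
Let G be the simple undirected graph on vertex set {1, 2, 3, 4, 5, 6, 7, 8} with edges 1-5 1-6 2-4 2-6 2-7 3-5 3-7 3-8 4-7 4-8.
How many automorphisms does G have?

1

The degree sequence is [2, 3, 3, 3, 2, 2, 3, 2]. Checking the degree-preserving permutations of the vertex set shows that none except the identity preserves every edge, so Aut(G) is trivial.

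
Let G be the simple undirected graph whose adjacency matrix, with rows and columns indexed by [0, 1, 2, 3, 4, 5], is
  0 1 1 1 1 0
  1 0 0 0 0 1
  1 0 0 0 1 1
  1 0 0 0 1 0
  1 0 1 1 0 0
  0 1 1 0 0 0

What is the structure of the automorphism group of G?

the trivial group

The degree sequence is [4, 2, 3, 2, 3, 2]. Checking the degree-preserving permutations of the vertex set shows that none except the identity preserves every edge, so Aut(G) is trivial.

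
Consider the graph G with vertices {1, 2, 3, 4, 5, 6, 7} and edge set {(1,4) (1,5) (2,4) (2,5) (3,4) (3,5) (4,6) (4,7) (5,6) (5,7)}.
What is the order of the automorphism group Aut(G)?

The vertices split by degree into {4, 5} (degree 5) and {1, 2, 3, 6, 7} (degree 2); every edge runs between the two parts, so G is the complete bipartite graph K_{2,5}. Automorphisms preserve the bipartition setwise (since the parts differ in size) and act as S_2 × S_5 within it; |Aut| = 240.

240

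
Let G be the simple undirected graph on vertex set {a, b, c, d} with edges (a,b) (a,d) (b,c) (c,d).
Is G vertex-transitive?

Every vertex has degree 2 and the graph is connected, so G is the 4-cycle C_4. The automorphisms of the 4-cycle are exactly the symmetries of a regular 4-gon: the dihedral group D_4, |D_4| = 8. Under this action every vertex can be carried to every other, so G is vertex-transitive.

Yes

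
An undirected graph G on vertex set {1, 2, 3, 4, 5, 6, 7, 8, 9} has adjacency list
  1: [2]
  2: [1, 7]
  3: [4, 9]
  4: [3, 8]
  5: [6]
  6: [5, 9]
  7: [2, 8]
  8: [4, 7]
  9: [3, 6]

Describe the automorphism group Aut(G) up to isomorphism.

the cyclic group of order 2

The degree sequence is [1, 2, 2, 2, 1, 2, 2, 2, 2]; the two degree-1 vertices 1 and 5 are the ends of a path, so G = P_9. The only nontrivial automorphism of a path is the end-to-end reflection, so Aut(G) ≅ Z_2.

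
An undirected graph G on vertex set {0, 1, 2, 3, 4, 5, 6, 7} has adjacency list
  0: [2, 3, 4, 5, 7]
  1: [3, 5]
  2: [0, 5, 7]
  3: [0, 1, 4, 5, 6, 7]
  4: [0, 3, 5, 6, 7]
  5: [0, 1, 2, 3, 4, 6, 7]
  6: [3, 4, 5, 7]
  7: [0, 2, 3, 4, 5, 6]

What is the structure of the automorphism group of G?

the trivial group

Degrees alone do not determine every vertex (e.g. 0 and 4 both have degree 5), but their neighbour-degree multisets differ: N(0) has degrees [3, 5, 6, 6, 7] while N(4) has degrees [4, 5, 6, 6, 7]. Repeating this refinement separates all vertices, so the only automorphism is the identity.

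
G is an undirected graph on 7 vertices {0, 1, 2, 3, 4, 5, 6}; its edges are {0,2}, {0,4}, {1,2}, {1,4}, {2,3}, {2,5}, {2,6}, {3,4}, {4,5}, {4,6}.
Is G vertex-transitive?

Automorphisms preserve degree, but G has vertices of degree 2 and vertices of degree 5; no automorphism maps one to the other, so G is not vertex-transitive.

No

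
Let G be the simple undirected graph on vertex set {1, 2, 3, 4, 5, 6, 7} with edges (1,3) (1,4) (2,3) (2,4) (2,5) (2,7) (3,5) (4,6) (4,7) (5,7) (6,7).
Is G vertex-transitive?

No

Automorphisms preserve degree, but G has vertices of degree 2 and vertices of degree 4; no automorphism maps one to the other, so G is not vertex-transitive.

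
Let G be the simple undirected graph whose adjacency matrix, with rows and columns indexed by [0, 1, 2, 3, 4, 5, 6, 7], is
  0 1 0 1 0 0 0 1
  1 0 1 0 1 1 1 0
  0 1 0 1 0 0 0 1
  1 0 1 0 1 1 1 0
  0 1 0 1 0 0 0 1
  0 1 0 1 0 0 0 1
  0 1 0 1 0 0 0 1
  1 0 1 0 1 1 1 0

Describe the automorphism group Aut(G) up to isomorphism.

S_5 × S_3

The vertices split by degree into {1, 3, 7} (degree 5) and {0, 2, 4, 5, 6} (degree 3); every edge runs between the two parts, so G is the complete bipartite graph K_{3,5}. Automorphisms preserve the bipartition setwise (since the parts differ in size) and act as S_5 × S_3 within it; |Aut| = 720.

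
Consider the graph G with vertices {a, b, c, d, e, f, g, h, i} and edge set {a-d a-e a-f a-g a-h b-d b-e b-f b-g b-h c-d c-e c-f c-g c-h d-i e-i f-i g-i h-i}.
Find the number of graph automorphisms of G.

The vertices split by degree into {a, b, c, i} (degree 5) and {d, e, f, g, h} (degree 4); every edge runs between the two parts, so G is the complete bipartite graph K_{4,5}. The parts have unequal sizes, so no automorphism swaps them; each part is permuted independently, giving S_4 × S_5 of order 4!·5! = 2880.

2880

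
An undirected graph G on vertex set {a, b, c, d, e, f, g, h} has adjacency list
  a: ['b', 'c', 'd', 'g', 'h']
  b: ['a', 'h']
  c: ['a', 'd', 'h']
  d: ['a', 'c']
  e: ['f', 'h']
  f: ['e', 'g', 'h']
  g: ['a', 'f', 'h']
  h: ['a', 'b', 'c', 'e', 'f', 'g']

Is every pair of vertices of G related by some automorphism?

No

Vertex a is the only vertex of degree 5, so every automorphism fixes it; G is not vertex-transitive.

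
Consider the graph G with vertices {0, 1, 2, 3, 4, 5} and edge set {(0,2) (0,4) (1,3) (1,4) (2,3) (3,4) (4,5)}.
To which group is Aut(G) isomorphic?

Degrees alone do not determine every vertex (e.g. 0 and 1 both have degree 2), but their neighbour-degree multisets differ: N(0) has degrees [2, 4] while N(1) has degrees [3, 4]. Repeating this refinement separates all vertices, so the only automorphism is the identity.

the trivial group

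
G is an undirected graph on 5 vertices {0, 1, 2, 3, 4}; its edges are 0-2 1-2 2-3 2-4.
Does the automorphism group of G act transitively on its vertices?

Vertex 2 is the only vertex of degree 4, so every automorphism fixes it; G is not vertex-transitive.

No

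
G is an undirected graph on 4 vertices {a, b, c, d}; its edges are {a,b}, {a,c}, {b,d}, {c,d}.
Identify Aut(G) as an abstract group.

(S_2 × S_2) ⋊ Z_2

G is 2-regular and bipartite with parts {a, d} and {b, c} (each part is independent and every cross-pair is an edge), so G = K_{2,2}. Aut(K_{2,2}) is the wreath product S_2 ≀ Z_2: permute within each part, then optionally swap the parts; |Aut| = 2·(2!)² = 8.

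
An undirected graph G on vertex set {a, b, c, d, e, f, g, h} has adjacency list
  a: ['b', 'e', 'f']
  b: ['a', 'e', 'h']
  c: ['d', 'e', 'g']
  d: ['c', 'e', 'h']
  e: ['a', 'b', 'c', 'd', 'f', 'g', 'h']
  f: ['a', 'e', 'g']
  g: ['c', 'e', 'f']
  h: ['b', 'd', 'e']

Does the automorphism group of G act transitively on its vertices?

Vertex e is the only vertex of degree 7, so every automorphism fixes it; G is not vertex-transitive.

No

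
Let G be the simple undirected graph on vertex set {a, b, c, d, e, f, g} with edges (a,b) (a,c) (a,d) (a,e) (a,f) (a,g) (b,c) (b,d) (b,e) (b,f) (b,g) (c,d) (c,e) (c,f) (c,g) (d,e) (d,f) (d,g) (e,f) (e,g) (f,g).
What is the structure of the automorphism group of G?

S_7

Every vertex has degree 6, so G is the complete graph K_7. Any permutation of the 7 vertices preserves K_7, so Aut(K_7) = S_7 of order 7! = 5040.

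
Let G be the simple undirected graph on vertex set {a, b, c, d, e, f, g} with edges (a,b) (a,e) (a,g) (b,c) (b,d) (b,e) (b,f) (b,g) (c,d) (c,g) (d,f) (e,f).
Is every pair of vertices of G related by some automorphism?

Vertex b is the only vertex of degree 6, so every automorphism fixes it; G is not vertex-transitive.

No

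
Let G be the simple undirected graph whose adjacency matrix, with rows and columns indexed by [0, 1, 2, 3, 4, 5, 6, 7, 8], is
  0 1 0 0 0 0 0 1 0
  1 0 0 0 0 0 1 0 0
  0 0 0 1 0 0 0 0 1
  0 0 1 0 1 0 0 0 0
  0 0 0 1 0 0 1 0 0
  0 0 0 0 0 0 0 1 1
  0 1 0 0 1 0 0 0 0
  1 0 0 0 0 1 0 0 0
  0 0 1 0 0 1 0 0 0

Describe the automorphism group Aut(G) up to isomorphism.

Every vertex has degree 2 and the graph is connected, so G is the 9-cycle C_9. The automorphisms of the 9-cycle are exactly the symmetries of a regular 9-gon: the dihedral group D_9, |D_9| = 18.

the dihedral group of order 18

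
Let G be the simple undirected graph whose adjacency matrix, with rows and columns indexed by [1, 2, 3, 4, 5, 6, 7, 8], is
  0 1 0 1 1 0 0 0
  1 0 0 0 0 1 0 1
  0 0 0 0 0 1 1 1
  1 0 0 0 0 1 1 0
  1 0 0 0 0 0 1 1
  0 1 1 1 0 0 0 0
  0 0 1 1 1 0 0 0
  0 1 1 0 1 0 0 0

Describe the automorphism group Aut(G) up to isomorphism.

Z_2^3 ⋊ S_3

G is 3-regular and bipartite on 2^3 = 8 vertices with girth 4; it is the hypercube graph Q_3. The symmetry group of the 3-cube is the hyperoctahedral group B_3 = Z_2 ≀ S_3, of order 2^3·3! = 48.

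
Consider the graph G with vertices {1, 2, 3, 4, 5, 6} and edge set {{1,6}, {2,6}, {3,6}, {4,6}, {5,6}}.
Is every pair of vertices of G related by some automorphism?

No

Vertex 6 is the only vertex of degree 5, so every automorphism fixes it; G is not vertex-transitive.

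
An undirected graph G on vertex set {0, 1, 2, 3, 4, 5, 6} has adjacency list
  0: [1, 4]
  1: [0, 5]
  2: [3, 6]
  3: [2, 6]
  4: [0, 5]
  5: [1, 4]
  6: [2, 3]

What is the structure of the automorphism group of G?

G has two connected components, {0, 1, 4, 5} and {2, 3, 6}; each is 2-regular, so G = C_4 ⊔ C_3. No automorphism exchanges components of different sizes, hence Aut(G) is the direct product D_4 × D_3, order 48.

D_4 × D_3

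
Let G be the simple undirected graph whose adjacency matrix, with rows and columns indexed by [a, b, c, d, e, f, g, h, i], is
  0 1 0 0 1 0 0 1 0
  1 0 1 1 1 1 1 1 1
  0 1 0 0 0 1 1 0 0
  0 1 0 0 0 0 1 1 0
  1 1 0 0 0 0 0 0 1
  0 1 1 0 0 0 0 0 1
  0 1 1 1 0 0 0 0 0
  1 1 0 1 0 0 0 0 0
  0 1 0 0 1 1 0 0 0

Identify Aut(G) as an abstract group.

the dihedral group of order 16

Vertex b is the unique vertex of degree 8; the remaining 8 vertices each have degree 3 and induce a cycle, so G is the wheel on 9 vertices with hub b. With the hub fixed, the remaining symmetry is that of the rim cycle C_8, giving the dihedral group D_8.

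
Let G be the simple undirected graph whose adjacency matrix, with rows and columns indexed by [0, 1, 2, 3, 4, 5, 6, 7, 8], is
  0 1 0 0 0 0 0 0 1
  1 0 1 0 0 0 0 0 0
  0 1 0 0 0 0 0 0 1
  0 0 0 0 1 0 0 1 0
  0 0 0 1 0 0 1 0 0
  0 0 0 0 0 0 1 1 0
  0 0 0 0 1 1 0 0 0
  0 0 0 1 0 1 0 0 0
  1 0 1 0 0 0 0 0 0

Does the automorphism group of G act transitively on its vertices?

G has two connected components, {3, 4, 5, 6, 7} and {0, 1, 2, 8}; each is 2-regular, so G = C_5 ⊔ C_4. The orbit of 0 under Aut(G) is {0, 1, 2, 8}, which does not contain 3, so G is not vertex-transitive.

No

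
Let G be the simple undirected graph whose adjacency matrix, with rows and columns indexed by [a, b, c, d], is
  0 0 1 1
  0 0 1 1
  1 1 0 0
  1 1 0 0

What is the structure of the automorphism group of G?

D_4

G is 2-regular and bipartite on 2^2 = 4 vertices with girth 4; it is the hypercube graph Q_2. Aut(Q_2) consists of the signed permutations of the 2 coordinate axes: 2! permutations times 2^2 sign flips, so |Aut| = 2^2·2! = 8.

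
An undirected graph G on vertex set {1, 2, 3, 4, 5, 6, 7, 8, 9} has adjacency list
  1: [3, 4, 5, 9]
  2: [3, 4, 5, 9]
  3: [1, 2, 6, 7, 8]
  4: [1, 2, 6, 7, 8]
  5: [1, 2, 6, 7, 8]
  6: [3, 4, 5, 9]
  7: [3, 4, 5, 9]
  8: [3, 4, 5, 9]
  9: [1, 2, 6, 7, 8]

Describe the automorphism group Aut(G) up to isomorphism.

S_4 × S_5

The vertices split by degree into {3, 4, 5, 9} (degree 5) and {1, 2, 6, 7, 8} (degree 4); every edge runs between the two parts, so G is the complete bipartite graph K_{4,5}. Automorphisms preserve the bipartition setwise (since the parts differ in size) and act as S_4 × S_5 within it; |Aut| = 2880.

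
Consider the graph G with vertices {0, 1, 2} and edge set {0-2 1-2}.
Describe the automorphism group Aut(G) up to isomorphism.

Z_2

The degree sequence is [1, 1, 2]; the two degree-1 vertices 0 and 1 are the ends of a path, so G = P_3. A path has exactly one nontrivial symmetry — reversal — giving Aut(G) of order 2.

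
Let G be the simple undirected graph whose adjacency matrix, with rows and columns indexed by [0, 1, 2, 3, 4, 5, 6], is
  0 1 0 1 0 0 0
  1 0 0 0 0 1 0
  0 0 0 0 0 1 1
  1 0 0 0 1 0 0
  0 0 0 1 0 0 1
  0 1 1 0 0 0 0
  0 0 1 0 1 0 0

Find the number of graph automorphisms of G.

14

G is 2-regular and connected on 7 vertices, i.e. the cycle C_7. The automorphisms of the 7-cycle are exactly the symmetries of a regular 7-gon: the dihedral group D_7, |D_7| = 14.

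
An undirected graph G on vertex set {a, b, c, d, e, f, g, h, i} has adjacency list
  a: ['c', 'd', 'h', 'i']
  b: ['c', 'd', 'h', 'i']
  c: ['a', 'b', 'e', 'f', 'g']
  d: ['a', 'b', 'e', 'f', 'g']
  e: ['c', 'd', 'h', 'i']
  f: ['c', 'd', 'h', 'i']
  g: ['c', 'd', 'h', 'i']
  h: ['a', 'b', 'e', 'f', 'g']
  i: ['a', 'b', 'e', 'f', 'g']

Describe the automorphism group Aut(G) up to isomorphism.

S_5 × S_4

The vertices split by degree into {c, d, h, i} (degree 5) and {a, b, e, f, g} (degree 4); every edge runs between the two parts, so G is the complete bipartite graph K_{4,5}. The parts have unequal sizes, so no automorphism swaps them; each part is permuted independently, giving S_5 × S_4 of order 5!·4! = 2880.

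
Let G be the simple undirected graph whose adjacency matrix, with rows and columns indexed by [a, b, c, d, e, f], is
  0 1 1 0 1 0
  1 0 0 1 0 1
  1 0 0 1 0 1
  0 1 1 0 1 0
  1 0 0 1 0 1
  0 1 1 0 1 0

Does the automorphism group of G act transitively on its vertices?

Yes

G is 3-regular and bipartite with parts {a, d, f} and {b, c, e} (each part is independent and every cross-pair is an edge), so G = K_{3,3}. Aut(K_{3,3}) is the wreath product S_3 ≀ Z_2: permute within each part, then optionally swap the parts; |Aut| = 2·(3!)² = 72. This group acts transitively on the 6 vertices.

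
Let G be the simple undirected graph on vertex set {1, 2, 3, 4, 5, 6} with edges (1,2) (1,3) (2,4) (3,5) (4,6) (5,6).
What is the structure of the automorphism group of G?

Every vertex has degree 2 and the graph is connected, so G is the 6-cycle C_6. C_6 has 6 rotations and 6 reflections, so Aut(C_6) ≅ D_6 of order 12.

D_6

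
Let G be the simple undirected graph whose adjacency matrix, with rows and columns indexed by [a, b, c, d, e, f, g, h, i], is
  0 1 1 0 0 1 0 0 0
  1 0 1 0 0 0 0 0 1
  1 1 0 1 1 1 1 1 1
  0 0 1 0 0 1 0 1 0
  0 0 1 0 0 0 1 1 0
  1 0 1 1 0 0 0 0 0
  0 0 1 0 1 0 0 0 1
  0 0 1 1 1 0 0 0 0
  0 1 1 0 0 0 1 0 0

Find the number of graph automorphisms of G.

Vertex c is the unique vertex of degree 8; the remaining 8 vertices each have degree 3 and induce a cycle, so G is the wheel on 9 vertices with hub c. Every automorphism fixes the hub and acts on the rim 8-cycle, so Aut(G) ≅ Aut(C_8) = D_8 of order 16.

16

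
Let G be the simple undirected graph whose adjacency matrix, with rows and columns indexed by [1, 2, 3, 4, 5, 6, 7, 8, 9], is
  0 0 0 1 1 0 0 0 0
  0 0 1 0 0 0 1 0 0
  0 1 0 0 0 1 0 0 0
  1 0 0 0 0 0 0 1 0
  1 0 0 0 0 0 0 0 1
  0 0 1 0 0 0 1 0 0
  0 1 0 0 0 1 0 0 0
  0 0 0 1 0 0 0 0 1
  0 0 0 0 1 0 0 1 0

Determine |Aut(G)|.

G has two connected components, {1, 4, 5, 8, 9} and {2, 3, 6, 7}; each is 2-regular, so G = C_5 ⊔ C_4. The components are non-isomorphic (different sizes), so Aut(G) = Aut(C_4) × Aut(C_5) = D_4 × D_5 of order 8·10 = 80.

80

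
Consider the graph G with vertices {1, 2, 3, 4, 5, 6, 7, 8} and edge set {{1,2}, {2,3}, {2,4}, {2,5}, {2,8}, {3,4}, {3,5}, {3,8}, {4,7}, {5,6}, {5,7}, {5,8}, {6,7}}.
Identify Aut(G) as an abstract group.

Degrees alone do not determine every vertex (e.g. 2 and 5 both have degree 5), but their neighbour-degree multisets differ: N(2) has degrees [1, 3, 3, 4, 5] while N(5) has degrees [2, 3, 3, 4, 5]. Repeating this refinement separates all vertices, so the only automorphism is the identity.

the trivial group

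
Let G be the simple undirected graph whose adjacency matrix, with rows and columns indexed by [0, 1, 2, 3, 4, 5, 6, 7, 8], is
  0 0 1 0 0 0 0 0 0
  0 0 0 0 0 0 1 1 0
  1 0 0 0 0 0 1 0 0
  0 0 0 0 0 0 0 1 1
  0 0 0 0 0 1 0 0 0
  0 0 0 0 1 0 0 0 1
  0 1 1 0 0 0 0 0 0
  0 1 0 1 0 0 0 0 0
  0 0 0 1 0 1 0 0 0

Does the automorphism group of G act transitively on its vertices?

Automorphisms preserve degree, but G has vertices of degree 1 and vertices of degree 2; no automorphism maps one to the other, so G is not vertex-transitive.

No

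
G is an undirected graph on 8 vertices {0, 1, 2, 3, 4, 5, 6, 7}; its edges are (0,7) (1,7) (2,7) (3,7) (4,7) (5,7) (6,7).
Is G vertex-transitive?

No

Vertex 7 is the only vertex of degree 7, so every automorphism fixes it; G is not vertex-transitive.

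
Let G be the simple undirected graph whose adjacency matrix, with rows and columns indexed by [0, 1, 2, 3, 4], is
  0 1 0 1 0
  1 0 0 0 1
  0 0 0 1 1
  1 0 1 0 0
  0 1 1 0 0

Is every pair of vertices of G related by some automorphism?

Every vertex has degree 2 and the graph is connected, so G is the 5-cycle C_5. The automorphisms of the 5-cycle are exactly the symmetries of a regular 5-gon: the dihedral group D_5, |D_5| = 10. Under this action every vertex can be carried to every other, so G is vertex-transitive.

Yes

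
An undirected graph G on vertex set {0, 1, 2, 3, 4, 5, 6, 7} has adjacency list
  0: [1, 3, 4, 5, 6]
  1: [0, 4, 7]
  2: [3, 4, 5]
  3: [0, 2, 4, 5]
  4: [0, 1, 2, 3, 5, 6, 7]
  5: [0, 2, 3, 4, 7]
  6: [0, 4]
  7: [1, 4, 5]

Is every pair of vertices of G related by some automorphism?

Vertex 3 is the only vertex of degree 4, so every automorphism fixes it; G is not vertex-transitive.

No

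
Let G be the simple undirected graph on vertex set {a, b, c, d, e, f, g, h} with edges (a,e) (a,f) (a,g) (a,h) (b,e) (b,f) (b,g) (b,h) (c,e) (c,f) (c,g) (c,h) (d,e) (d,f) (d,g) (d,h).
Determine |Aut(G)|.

G is 4-regular and bipartite with parts {a, b, c, d} and {e, f, g, h} (each part is independent and every cross-pair is an edge), so G = K_{4,4}. Aut(K_{4,4}) is the wreath product S_4 ≀ Z_2: permute within each part, then optionally swap the parts; |Aut| = 2·(4!)² = 1152.

1152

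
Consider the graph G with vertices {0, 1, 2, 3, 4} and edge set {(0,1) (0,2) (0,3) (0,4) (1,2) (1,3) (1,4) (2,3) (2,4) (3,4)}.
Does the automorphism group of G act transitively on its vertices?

Yes

All 5 vertices are pairwise adjacent: G = K_5. Every bijection on the vertex set is an automorphism of K_5; hence Aut(K_5) ≅ S_5, order 120. This group acts transitively on the 5 vertices.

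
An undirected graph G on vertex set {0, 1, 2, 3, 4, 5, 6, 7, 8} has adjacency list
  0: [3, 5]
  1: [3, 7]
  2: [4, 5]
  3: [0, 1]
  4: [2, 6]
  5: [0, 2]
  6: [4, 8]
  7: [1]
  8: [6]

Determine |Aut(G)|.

The degree sequence is [2, 2, 2, 2, 2, 2, 2, 1, 1]; the two degree-1 vertices 7 and 8 are the ends of a path, so G = P_9. A path has exactly one nontrivial symmetry — reversal — giving Aut(G) of order 2.

2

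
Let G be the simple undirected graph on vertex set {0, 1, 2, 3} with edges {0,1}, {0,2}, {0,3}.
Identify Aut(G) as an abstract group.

the symmetric group on 3 letters

Vertex 0 has degree 3 and every other vertex has degree 1, so G is the star K_{1,3} with centre 0. The 3 leaves are pairwise interchangeable while the centre is fixed, giving Aut(G) = S_3.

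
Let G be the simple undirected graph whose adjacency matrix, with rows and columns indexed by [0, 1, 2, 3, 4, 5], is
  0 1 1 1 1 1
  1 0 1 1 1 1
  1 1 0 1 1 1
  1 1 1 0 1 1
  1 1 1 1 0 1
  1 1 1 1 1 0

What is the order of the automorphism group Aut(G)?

720

All 6 vertices are pairwise adjacent: G = K_6. Any permutation of the 6 vertices preserves K_6, so Aut(K_6) = S_6 of order 6! = 720.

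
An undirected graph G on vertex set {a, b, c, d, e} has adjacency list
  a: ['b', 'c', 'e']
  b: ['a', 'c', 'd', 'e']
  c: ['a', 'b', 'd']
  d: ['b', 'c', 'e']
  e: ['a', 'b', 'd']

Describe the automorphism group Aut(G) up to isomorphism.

the dihedral group of order 8

Vertex b is the unique vertex of degree 4; the remaining 4 vertices each have degree 3 and induce a cycle, so G is the wheel on 5 vertices with hub b. Every automorphism fixes the hub and acts on the rim 4-cycle, so Aut(G) ≅ Aut(C_4) = D_4 of order 8.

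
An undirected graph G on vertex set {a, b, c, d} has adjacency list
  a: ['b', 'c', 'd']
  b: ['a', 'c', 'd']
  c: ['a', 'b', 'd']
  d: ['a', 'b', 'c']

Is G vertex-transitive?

Yes

Every vertex has degree 3, so G is the complete graph K_4. Every bijection on the vertex set is an automorphism of K_4; hence Aut(K_4) ≅ S_4, order 24. This group acts transitively on the 4 vertices.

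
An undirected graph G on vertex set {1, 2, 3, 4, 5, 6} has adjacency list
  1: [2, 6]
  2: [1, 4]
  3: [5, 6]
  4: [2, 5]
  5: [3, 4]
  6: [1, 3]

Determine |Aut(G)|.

G is 2-regular and connected on 6 vertices, i.e. the cycle C_6. The automorphisms of the 6-cycle are exactly the symmetries of a regular 6-gon: the dihedral group D_6, |D_6| = 12.

12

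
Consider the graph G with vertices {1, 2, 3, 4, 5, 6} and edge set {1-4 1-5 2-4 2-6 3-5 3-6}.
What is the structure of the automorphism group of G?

Every vertex has degree 2 and the graph is connected, so G is the 6-cycle C_6. C_6 has 6 rotations and 6 reflections, so Aut(C_6) ≅ D_6 of order 12.

D_6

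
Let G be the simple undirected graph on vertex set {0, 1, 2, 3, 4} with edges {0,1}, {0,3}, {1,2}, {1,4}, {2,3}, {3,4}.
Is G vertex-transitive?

Automorphisms preserve degree, but G has vertices of degree 2 and vertices of degree 3; no automorphism maps one to the other, so G is not vertex-transitive.

No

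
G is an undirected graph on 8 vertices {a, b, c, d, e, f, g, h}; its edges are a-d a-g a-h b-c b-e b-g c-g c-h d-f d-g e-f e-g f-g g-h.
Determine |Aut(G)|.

Vertex g is the unique vertex of degree 7; the remaining 7 vertices each have degree 3 and induce a cycle, so G is the wheel on 8 vertices with hub g. With the hub fixed, the remaining symmetry is that of the rim cycle C_7, giving the dihedral group D_7.

14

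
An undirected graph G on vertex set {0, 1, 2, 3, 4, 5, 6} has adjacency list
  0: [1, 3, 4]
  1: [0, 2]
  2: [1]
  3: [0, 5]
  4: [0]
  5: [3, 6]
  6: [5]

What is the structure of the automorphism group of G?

The degree sequence is [3, 2, 1, 2, 1, 2, 1]. Checking the degree-preserving permutations of the vertex set shows that none except the identity preserves every edge, so Aut(G) is trivial.

the trivial group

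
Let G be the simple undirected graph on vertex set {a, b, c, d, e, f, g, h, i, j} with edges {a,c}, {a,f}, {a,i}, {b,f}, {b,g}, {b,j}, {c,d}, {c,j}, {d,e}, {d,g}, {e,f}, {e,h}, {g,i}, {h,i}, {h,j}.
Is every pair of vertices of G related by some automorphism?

G is 3-regular on 10 vertices with no triangles and no 4-cycles (girth 5): this is the Petersen graph. It is a classical fact that the Petersen graph has automorphism group S_5 (order 120), arising from its description as the Kneser graph K(5,2). This group acts transitively on the 10 vertices.

Yes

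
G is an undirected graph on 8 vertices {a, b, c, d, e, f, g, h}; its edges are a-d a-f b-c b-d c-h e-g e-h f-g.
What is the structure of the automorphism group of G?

Every vertex has degree 2 and the graph is connected, so G is the 8-cycle C_8. C_8 has 8 rotations and 8 reflections, so Aut(C_8) ≅ D_8 of order 16.

D_8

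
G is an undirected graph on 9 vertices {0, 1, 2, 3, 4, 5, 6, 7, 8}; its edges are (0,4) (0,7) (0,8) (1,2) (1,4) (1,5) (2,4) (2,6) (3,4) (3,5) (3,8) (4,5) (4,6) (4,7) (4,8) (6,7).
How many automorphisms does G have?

Vertex 4 is the unique vertex of degree 8; the remaining 8 vertices each have degree 3 and induce a cycle, so G is the wheel on 9 vertices with hub 4. Every automorphism fixes the hub and acts on the rim 8-cycle, so Aut(G) ≅ Aut(C_8) = D_8 of order 16.

16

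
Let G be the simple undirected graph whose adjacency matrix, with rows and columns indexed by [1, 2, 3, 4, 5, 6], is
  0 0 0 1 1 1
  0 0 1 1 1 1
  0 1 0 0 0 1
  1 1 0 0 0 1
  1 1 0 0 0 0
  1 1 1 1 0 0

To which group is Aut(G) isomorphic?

the trivial group

Degrees alone do not determine every vertex (e.g. 1 and 4 both have degree 3), but their neighbour-degree multisets differ: N(1) has degrees [2, 3, 4] while N(4) has degrees [3, 4, 4]. Repeating this refinement separates all vertices, so the only automorphism is the identity.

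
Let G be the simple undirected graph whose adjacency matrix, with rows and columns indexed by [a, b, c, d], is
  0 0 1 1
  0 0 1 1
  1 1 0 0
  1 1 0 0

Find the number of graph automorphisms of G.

G is 2-regular and bipartite on 2^2 = 4 vertices with girth 4; it is the hypercube graph Q_2. Aut(Q_2) consists of the signed permutations of the 2 coordinate axes: 2! permutations times 2^2 sign flips, so |Aut| = 2^2·2! = 8.

8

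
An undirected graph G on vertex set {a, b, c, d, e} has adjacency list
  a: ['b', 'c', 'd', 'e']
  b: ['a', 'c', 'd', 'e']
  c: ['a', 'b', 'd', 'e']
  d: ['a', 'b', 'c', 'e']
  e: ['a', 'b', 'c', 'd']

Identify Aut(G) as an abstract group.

the symmetric group on 5 letters

Every vertex has degree 4, so G is the complete graph K_5. Any permutation of the 5 vertices preserves K_5, so Aut(K_5) = S_5 of order 5! = 120.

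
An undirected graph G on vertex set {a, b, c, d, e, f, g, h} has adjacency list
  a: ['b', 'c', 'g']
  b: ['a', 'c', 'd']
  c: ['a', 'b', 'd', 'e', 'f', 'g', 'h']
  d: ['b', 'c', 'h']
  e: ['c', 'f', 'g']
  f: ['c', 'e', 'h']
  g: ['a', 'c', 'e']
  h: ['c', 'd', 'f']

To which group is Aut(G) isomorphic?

the dihedral group of order 14

Vertex c is the unique vertex of degree 7; the remaining 7 vertices each have degree 3 and induce a cycle, so G is the wheel on 8 vertices with hub c. With the hub fixed, the remaining symmetry is that of the rim cycle C_7, giving the dihedral group D_7.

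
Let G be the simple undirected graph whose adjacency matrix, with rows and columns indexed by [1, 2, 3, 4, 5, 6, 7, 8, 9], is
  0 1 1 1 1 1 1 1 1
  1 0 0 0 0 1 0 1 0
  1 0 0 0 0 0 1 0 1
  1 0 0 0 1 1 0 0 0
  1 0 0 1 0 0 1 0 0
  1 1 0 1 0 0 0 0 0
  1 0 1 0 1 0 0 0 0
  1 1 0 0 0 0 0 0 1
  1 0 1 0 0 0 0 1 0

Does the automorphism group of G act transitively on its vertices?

Vertex 1 is the only vertex of degree 8, so every automorphism fixes it; G is not vertex-transitive.

No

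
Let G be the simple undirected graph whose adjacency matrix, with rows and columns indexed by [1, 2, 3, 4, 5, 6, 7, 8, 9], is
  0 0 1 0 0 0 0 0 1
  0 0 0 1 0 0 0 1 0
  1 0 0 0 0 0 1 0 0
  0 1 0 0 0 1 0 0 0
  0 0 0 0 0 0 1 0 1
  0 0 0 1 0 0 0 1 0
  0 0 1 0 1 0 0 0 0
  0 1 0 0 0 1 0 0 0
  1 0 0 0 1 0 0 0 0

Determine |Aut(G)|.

80

G has two connected components, {1, 3, 5, 7, 9} and {2, 4, 6, 8}; each is 2-regular, so G = C_5 ⊔ C_4. No automorphism exchanges components of different sizes, hence Aut(G) is the direct product D_5 × D_4, order 80.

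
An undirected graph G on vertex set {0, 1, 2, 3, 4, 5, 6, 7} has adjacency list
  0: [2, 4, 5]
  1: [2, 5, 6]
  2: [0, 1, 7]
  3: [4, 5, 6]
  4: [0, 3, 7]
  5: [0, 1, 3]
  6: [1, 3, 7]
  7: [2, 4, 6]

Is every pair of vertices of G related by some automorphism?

Yes

G is 3-regular and bipartite on 2^3 = 8 vertices with girth 4; it is the hypercube graph Q_3. Aut(Q_3) consists of the signed permutations of the 3 coordinate axes: 3! permutations times 2^3 sign flips, so |Aut| = 2^3·3! = 48. Under this action every vertex can be carried to every other, so G is vertex-transitive.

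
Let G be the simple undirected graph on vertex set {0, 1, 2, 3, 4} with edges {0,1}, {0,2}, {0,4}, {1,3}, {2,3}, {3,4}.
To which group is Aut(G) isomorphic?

S_3 × S_2

The vertices split by degree into {0, 3} (degree 3) and {1, 2, 4} (degree 2); every edge runs between the two parts, so G is the complete bipartite graph K_{2,3}. Automorphisms preserve the bipartition setwise (since the parts differ in size) and act as S_3 × S_2 within it; |Aut| = 12.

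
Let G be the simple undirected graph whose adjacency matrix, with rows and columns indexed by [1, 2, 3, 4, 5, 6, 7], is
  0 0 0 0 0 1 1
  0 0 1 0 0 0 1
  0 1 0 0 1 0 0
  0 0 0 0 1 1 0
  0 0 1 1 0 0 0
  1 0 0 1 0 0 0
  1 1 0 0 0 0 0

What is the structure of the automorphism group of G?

D_7

G is 2-regular and connected on 7 vertices, i.e. the cycle C_7. C_7 has 7 rotations and 7 reflections, so Aut(C_7) ≅ D_7 of order 14.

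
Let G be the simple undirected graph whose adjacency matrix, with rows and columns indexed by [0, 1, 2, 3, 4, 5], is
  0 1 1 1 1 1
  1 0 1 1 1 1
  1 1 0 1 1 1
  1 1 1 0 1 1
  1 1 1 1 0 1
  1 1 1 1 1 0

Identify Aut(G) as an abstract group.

the symmetric group on 6 letters

All 6 vertices are pairwise adjacent: G = K_6. Any permutation of the 6 vertices preserves K_6, so Aut(K_6) = S_6 of order 6! = 720.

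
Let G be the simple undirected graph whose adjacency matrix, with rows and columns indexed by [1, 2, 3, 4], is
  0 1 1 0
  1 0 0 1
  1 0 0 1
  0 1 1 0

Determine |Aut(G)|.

8

G is 2-regular and bipartite on 2^2 = 4 vertices with girth 4; it is the hypercube graph Q_2. Aut(Q_2) consists of the signed permutations of the 2 coordinate axes: 2! permutations times 2^2 sign flips, so |Aut| = 2^2·2! = 8.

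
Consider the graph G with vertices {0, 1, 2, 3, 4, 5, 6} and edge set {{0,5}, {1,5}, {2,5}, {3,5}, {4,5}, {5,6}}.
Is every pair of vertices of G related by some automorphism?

Vertex 5 is the only vertex of degree 6, so every automorphism fixes it; G is not vertex-transitive.

No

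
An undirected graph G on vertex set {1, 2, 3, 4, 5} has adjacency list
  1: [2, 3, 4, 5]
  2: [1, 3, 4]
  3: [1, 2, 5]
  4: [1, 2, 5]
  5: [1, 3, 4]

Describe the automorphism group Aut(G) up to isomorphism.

the dihedral group of order 8

Vertex 1 is the unique vertex of degree 4; the remaining 4 vertices each have degree 3 and induce a cycle, so G is the wheel on 5 vertices with hub 1. Every automorphism fixes the hub and acts on the rim 4-cycle, so Aut(G) ≅ Aut(C_4) = D_4 of order 8.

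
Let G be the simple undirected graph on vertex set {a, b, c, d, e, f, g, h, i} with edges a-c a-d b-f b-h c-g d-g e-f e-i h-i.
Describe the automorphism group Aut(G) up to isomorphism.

G has two connected components, {b, e, f, h, i} and {a, c, d, g}; each is 2-regular, so G = C_5 ⊔ C_4. The components are non-isomorphic (different sizes), so Aut(G) = Aut(C_5) × Aut(C_4) = D_5 × D_4 of order 10·8 = 80.

D_5 × D_4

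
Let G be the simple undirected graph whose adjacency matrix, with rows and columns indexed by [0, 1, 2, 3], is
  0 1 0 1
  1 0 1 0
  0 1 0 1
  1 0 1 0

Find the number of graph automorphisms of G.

8

G is 2-regular and bipartite on 2^2 = 4 vertices with girth 4; it is the hypercube graph Q_2. The symmetry group of the 2-cube is the hyperoctahedral group B_2 = Z_2 ≀ S_2, of order 2^2·2! = 8.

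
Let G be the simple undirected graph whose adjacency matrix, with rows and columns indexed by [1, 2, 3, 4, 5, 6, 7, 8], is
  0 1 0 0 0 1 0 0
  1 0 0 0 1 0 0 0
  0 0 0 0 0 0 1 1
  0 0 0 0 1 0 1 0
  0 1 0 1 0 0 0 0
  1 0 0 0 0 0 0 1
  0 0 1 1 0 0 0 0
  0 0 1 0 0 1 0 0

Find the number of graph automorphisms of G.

G is 2-regular and connected on 8 vertices, i.e. the cycle C_8. The automorphisms of the 8-cycle are exactly the symmetries of a regular 8-gon: the dihedral group D_8, |D_8| = 16.

16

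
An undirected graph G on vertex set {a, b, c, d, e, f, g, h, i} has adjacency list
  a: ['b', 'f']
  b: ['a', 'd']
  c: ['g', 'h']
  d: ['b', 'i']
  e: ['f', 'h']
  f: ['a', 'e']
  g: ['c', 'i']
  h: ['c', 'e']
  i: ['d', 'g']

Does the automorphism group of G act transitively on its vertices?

Every vertex has degree 2 and the graph is connected, so G is the 9-cycle C_9. The automorphisms of the 9-cycle are exactly the symmetries of a regular 9-gon: the dihedral group D_9, |D_9| = 18. Under this action every vertex can be carried to every other, so G is vertex-transitive.

Yes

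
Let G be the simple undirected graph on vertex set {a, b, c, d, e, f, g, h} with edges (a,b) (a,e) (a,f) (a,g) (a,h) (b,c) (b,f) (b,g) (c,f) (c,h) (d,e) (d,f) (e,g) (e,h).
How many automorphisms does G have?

Degrees alone do not determine every vertex (e.g. b and e both have degree 4), but their neighbour-degree multisets differ: N(b) has degrees [3, 3, 4, 5] while N(e) has degrees [2, 3, 3, 5]. Repeating this refinement separates all vertices, so the only automorphism is the identity.

1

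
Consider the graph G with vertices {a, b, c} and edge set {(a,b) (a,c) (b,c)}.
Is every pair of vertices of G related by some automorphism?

Yes

All 3 vertices are pairwise adjacent: G = K_3. Any permutation of the 3 vertices preserves K_3, so Aut(K_3) = S_3 of order 3! = 6. Under this action every vertex can be carried to every other, so G is vertex-transitive.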